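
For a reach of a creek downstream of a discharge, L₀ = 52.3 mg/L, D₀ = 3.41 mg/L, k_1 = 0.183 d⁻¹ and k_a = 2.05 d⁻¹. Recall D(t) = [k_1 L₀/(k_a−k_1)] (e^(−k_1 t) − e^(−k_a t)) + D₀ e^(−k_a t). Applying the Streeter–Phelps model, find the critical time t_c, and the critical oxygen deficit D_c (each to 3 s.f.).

With k_a/k_1 = 11.20 and 1 − D₀(k_a−k_1)/(k_1 L₀) = 0.3348,
t_c = ln(11.20 × 0.3348) / (2.05 − 0.183) = ln(3.751) / 1.867 = 1.322/1.867 = 0.7080 d.
L(t_c) = L₀ e^(−k_1 t_c) = 52.3 × 0.8785 = 45.94 mg/L, and at the critical point k_a D_c = k_1 L, so D_c = (0.183/2.05) × 45.94 = 4.101 mg/L.

t_c ≈ 0.708 d; D_c ≈ 4.10 mg/L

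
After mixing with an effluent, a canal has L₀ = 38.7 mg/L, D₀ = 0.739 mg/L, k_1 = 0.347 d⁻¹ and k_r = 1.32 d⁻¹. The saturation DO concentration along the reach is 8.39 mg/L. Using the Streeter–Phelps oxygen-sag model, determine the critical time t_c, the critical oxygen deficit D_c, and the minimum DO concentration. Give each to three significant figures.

t_c ≈ 1.32 d; D_c ≈ 6.44 mg/L; min DO ≈ 1.95 mg/L

With k_r/k_1 = 3.804 and 1 − D₀(k_r−k_1)/(k_1 L₀) = 0.9465,
t_c = ln(3.804 × 0.9465) / (1.32 − 0.347) = ln(3.600) / 0.9730 = 1.281/0.9730 = 1.317 d.
L(t_c) = L₀ e^(−k_1 t_c) = 38.7 × 0.6333 = 24.51 mg/L, and at the critical point k_r D_c = k_1 L, so D_c = (0.347/1.32) × 24.51 = 6.443 mg/L.
Minimum DO = C_s − D_c = 8.39 − 6.443 = 1.947 mg/L.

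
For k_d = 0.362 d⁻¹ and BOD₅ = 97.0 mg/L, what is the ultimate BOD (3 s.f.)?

BOD₅ = L₀(1 − e^(−5k_d)) ⇒ L₀ = BOD₅ / (1 − e^(−5×0.362))
= 97.0 / (1 − 0.1637) = 97.0 / 0.8363 = 116.0 mg/L.

L₀ ≈ 116 mg/L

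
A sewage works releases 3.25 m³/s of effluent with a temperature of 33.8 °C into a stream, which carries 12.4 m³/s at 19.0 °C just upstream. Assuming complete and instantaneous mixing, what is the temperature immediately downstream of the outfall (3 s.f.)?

Flow-weighted mixing: C = (Q_r C_r + Q_w C_w)/(Q_r + Q_w)
= (12.4×19.0 + 3.25×33.8)/(12.4 + 3.25) = 345.4/15.65 = 22.07 °C.

22.1 °C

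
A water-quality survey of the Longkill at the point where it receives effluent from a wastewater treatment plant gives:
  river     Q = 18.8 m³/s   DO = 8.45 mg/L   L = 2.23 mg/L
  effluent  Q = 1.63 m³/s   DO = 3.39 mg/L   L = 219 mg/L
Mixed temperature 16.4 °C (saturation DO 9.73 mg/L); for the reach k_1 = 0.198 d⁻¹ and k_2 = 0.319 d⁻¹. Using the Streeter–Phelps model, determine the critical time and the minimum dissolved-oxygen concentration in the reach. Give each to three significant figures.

Mixed DO = (18.8×8.45 + 1.63×3.39)/(18.8+1.63) = 164.4/20.43 = 8.046 mg/L.
Mixed L₀ = (18.8×2.23 + 1.63×219)/(20.43) = 398.9/20.43 = 19.52 mg/L.
Initial deficit D₀ = C_s − DO₀ = 9.73 − 8.046 = 1.684 mg/L.
t_c = (1/0.1210) ln[(0.319/0.198)(1 − 1.684×0.1210/(0.198×19.52))] = 8.264 × ln(1.526) = 3.494 d.
D_c = (0.198/0.319) × 19.52 × e^(−0.198×3.494) = 0.6207 × 19.52 × 0.5007 = 6.067 mg/L.
Minimum DO = 9.73 − 6.067 = 3.663 mg/L.

t_c ≈ 3.49 d; minimum DO ≈ 3.66 mg/L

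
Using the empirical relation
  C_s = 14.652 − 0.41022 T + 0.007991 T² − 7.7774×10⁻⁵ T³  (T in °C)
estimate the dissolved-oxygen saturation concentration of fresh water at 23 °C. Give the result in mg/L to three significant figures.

C_s ≈ 8.50 mg/L

C_s = 14.652 − 0.41022×23 + 0.007991×23² − 7.7774×10⁻⁵×23³ = 8.498 mg/L.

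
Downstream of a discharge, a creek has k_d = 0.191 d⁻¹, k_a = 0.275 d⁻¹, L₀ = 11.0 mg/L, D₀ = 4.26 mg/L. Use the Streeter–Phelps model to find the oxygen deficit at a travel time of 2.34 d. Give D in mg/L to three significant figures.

k_d L₀/(k_a−k_d) = 0.191×11.0/(0.275−0.191) = 2.101/0.08400 = 25.01 mg/L.
e^(−k_d t) = e^(−0.191×2.340) = 0.6396; e^(−k_a t) = e^(−0.275×2.340) = 0.5255.
D = 25.01 × (0.6396 − 0.5255) + 4.26 × 0.5255 = 2.855 + 2.238 = 5.093 mg/L.

D ≈ 5.09 mg/L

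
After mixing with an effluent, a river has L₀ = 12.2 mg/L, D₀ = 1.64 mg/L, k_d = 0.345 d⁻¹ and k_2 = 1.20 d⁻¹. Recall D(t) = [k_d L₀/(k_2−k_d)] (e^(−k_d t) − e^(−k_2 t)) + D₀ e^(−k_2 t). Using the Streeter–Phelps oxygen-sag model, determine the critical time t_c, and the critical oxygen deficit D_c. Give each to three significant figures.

t_c = [1/(k_2−k_d)] ln[(k_2/k_d)(1 − D₀(k_2−k_d)/(k_d L₀))]
= [1/(1.20−0.345)] ln[(1.20/0.345)(1 − 1.64×0.8550/(0.345×12.2))]
= (1/0.8550) ln[3.478 × 0.6669] = 1.170 × ln(2.320) = 1.170 × 0.8414 = 0.9840 d.
D_c = (k_d/k_2) L₀ e^(−k_d t_c) = (0.345/1.20) × 12.2 × e^(−0.345×0.9840) = 0.2875 × 12.2 × 0.7121 = 2.498 mg/L.

t_c ≈ 0.984 d; D_c ≈ 2.50 mg/L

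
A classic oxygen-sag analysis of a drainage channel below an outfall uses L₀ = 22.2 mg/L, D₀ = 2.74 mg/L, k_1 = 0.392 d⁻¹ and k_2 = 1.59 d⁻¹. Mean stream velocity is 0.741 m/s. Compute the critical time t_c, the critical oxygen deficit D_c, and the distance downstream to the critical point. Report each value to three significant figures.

t_c ≈ 0.774 d; D_c ≈ 4.04 mg/L; x_c ≈ 49.5 km

At the critical point dD/dt = 0, so k_1 L₀ e^(−k_1 t) = k_2 D. Substituting D(t) from the Streeter–Phelps equation and solving for t gives
t_c = ln[(k_2/k_1)(1 − D₀(k_2−k_1)/(k_1 L₀))] / (k_2−k_1).
Here k_2−k_1 = 1.198 d⁻¹ and 1 − D₀(k_2−k_1)/(k_1 L₀) = 1 − 2.74×1.198/(0.392×22.2) = 0.6228, so
t_c = ln(4.056 × 0.6228) / 1.198 = 0.9267 / 1.198 = 0.7735 d.
L(t_c) = L₀ e^(−k_1 t_c) = 22.2 × 0.7384 = 16.39 mg/L, and at the critical point k_2 D_c = k_1 L, so D_c = (0.392/1.59) × 16.39 = 4.042 mg/L.
x_c = v t_c = 0.741 m/s × 0.7735 d × 86400 s/d = 49520 m ≈ 49.5 km.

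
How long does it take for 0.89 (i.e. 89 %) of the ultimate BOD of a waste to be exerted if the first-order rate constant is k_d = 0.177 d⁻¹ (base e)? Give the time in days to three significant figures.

y/L₀ = 1 − e^(−k_d t) = 0.89 ⇒ e^(−k_d t) = 0.110
t = −ln(0.110) / 0.177 = 2.207 / 0.177 = 12.47 d.

t ≈ 12.5 d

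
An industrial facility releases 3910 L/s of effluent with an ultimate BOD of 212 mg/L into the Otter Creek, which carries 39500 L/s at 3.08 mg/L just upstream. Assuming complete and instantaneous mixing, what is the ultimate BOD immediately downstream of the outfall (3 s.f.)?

21.9 mg/L

Flow-weighted mixing: C = (Q_r C_r + Q_w C_w)/(Q_r + Q_w)
= (39500×3.08 + 3910×212)/(39500 + 3910) = 950600/43410 = 21.90 mg/L.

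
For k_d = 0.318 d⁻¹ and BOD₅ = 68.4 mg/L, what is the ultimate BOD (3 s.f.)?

L₀ ≈ 85.9 mg/L

BOD₅ = L₀(1 − e^(−5k_d)) ⇒ L₀ = BOD₅ / (1 − e^(−5×0.318))
= 68.4 / (1 − 0.2039) = 68.4 / 0.7961 = 85.92 mg/L.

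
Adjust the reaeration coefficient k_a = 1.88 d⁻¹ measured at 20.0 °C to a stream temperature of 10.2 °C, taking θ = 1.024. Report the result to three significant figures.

k_a(T₂) = k_a(T₁) · θ^(T₂−T₁) = 1.88 × 1.024^(10.2−20.0)
= 1.88 × 1.024^-9.80 = 1.88 × 0.7926 = 1.490 d⁻¹.

k_a ≈ 1.49 d⁻¹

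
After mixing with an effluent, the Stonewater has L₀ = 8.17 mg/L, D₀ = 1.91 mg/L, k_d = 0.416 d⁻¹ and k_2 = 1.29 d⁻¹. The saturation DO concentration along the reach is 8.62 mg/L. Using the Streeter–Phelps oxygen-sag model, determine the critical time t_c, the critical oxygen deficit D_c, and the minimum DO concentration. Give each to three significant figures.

t_c = [1/(k_2−k_d)] ln[(k_2/k_d)(1 − D₀(k_2−k_d)/(k_d L₀))]
= [1/(1.29−0.416)] ln[(1.29/0.416)(1 − 1.91×0.8740/(0.416×8.17))]
= (1/0.8740) ln[3.101 × 0.5088] = 1.144 × ln(1.578) = 1.144 × 0.4561 = 0.5218 d.
D_c = (k_d/k_2) L₀ e^(−k_d t_c) = (0.416/1.29) × 8.17 × e^(−0.416×0.5218) = 0.3225 × 8.17 × 0.8049 = 2.121 mg/L.
Minimum DO = C_s − D_c = 8.62 − 2.121 = 6.499 mg/L.

t_c ≈ 0.522 d; D_c ≈ 2.12 mg/L; min DO ≈ 6.50 mg/L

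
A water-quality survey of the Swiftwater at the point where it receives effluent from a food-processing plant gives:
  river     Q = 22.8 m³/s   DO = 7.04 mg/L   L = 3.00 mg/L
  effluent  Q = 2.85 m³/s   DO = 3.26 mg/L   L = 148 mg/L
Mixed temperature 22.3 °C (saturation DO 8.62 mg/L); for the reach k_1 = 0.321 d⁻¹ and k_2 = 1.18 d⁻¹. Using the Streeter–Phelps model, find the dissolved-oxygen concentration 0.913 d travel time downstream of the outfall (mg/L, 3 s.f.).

DO ≈ 5.04 mg/L

Mixed DO = (22.8×7.04 + 2.85×3.26)/(22.8+2.85) = 169.8/25.65 = 6.620 mg/L.
Mixed L₀ = (22.8×3.00 + 2.85×148)/(25.65) = 490.2/25.65 = 19.11 mg/L.
Initial deficit D₀ = C_s − DO₀ = 8.62 − 6.620 = 2.000 mg/L.
D(0.913) = [0.321×19.11/(1.18−0.321)](e^(−0.321×0.913) − e^(−1.18×0.913)) + 2.000 e^(−1.18×0.913)
= 7.142 × (0.7460 − 0.3405) + 2.000 × 0.3405 = 3.577 mg/L.
DO = 8.62 − 3.577 = 5.043 mg/L.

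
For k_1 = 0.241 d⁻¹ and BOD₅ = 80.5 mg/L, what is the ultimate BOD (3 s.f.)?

BOD₅ = L₀(1 − e^(−5k_1)) ⇒ L₀ = BOD₅ / (1 − e^(−5×0.241))
= 80.5 / (1 − 0.2997) = 80.5 / 0.7003 = 114.9 mg/L.

L₀ ≈ 115 mg/L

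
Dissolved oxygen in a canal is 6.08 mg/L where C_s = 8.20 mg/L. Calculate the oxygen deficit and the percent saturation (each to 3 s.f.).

D = C_s − C = 8.20 − 6.08 = 2.12 mg/L.
% saturation = 6.08/8.20 × 100 = 74.1 %.

D ≈ 2.12 mg/L; 74.1 % saturation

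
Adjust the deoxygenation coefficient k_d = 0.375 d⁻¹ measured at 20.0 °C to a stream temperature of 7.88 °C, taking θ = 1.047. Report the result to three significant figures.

k_d ≈ 0.215 d⁻¹

k_d(T₂) = k_d(T₁) · θ^(T₂−T₁) = 0.375 × 1.047^(7.88−20.0)
= 0.375 × 1.047^-12.1 = 0.375 × 0.5731 = 0.2149 d⁻¹.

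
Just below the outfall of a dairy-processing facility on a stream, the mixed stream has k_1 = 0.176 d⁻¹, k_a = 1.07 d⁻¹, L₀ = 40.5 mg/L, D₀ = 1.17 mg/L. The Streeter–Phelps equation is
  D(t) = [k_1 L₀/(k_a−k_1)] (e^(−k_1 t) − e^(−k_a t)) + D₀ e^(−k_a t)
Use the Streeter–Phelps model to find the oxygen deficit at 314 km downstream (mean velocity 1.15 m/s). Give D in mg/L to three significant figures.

D ≈ 4.34 mg/L

Travel time t = x/v = 314 km / (1.15 m/s) = 314000 m / 1.15 m/s = 273000 s = 3.160 d.
k_1 L₀/(k_a−k_1) = 0.176×40.5/(1.07−0.176) = 7.128/0.8940 = 7.973 mg/L.
e^(−k_1 t) = e^(−0.176×3.160) = 0.5734; e^(−k_a t) = e^(−1.07×3.160) = 0.03400.
D = 7.973 × (0.5734 − 0.03400) + 1.17 × 0.03400 = 4.301 + 0.03978 = 4.340 mg/L.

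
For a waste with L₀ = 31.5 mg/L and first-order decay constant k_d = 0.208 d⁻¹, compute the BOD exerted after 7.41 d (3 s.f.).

y_t = L₀(1 − e^(−k_d t)) = 31.5 × (1 − e^(−0.208×7.41))
= 31.5 × (1 − 0.2141) = 31.5 × 0.7859 = 24.76 mg/L.

y ≈ 24.8 mg/L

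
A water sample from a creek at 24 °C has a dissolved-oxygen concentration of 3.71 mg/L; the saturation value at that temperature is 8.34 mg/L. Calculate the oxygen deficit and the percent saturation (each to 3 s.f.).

D = C_s − C = 8.34 − 3.71 = 4.63 mg/L.
% saturation = 3.71/8.34 × 100 = 44.5 %.

D ≈ 4.63 mg/L; 44.5 % saturation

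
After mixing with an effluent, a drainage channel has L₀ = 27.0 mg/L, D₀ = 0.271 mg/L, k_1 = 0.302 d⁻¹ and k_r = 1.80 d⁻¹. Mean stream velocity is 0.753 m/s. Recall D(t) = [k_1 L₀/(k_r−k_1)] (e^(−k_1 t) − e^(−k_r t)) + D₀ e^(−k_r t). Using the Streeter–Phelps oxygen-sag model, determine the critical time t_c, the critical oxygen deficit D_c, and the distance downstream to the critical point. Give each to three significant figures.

t_c ≈ 1.16 d; D_c ≈ 3.19 mg/L; x_c ≈ 75.3 km

t_c = [1/(k_r−k_1)] ln[(k_r/k_1)(1 − D₀(k_r−k_1)/(k_1 L₀))]
= [1/(1.80−0.302)] ln[(1.80/0.302)(1 − 0.271×1.498/(0.302×27.0))]
= (1/1.498) ln[5.960 × 0.9502] = 0.6676 × ln(5.664) = 0.6676 × 1.734 = 1.158 d.
L(t_c) = L₀ e^(−k_1 t_c) = 27.0 × 0.7050 = 19.03 mg/L, and at the critical point k_r D_c = k_1 L, so D_c = (0.302/1.80) × 19.03 = 3.194 mg/L.
x_c = v t_c = 0.753 m/s × 1.158 d × 86400 s/d = 75310 m ≈ 75.3 km.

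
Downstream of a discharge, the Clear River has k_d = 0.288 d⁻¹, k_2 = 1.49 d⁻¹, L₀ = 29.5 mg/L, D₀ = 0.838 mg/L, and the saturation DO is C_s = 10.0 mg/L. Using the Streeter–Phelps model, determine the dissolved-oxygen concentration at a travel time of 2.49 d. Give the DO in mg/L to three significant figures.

DO ≈ 6.70 mg/L

k_d L₀/(k_2−k_d) = 0.288×29.5/(1.49−0.288) = 8.496/1.202 = 7.068 mg/L.
e^(−k_d t) = e^(−0.288×2.490) = 0.4882; e^(−k_2 t) = e^(−1.49×2.490) = 0.02448.
D = 7.068 × (0.4882 − 0.02448) + 0.838 × 0.02448 = 3.277 + 0.02051 = 3.298 mg/L.
DO = C_s − D = 10.0 − 3.298 = 6.702 mg/L.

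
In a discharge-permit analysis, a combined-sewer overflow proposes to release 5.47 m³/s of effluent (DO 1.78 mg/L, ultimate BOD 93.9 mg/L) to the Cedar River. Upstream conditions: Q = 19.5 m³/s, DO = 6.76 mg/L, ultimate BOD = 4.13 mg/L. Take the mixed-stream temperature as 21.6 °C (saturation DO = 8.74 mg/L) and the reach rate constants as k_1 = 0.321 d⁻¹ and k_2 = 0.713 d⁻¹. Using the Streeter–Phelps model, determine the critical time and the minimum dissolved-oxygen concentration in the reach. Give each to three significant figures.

Mixed DO = (19.5×6.76 + 5.47×1.78)/(19.5+5.47) = 141.6/24.97 = 5.669 mg/L.
Mixed L₀ = (19.5×4.13 + 5.47×93.9)/(24.97) = 594.2/24.97 = 23.80 mg/L.
Initial deficit D₀ = C_s − DO₀ = 8.74 − 5.669 = 3.071 mg/L.
t_c = (1/0.3920) ln[(0.713/0.321)(1 − 3.071×0.3920/(0.321×23.80))] = 2.551 × ln(1.871) = 1.598 d.
D_c = (0.321/0.713) × 23.80 × e^(−0.321×1.598) = 0.4502 × 23.80 × 0.5987 = 6.413 mg/L.
Minimum DO = 8.74 − 6.413 = 2.327 mg/L.

t_c ≈ 1.60 d; minimum DO ≈ 2.33 mg/L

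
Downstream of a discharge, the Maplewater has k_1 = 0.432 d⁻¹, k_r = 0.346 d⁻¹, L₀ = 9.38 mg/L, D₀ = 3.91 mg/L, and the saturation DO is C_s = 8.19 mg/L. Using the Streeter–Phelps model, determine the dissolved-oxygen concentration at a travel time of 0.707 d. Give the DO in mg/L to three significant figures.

k_1 L₀/(k_r−k_1) = 0.432×9.38/(0.346−0.432) = 4.052/-0.08600 = -47.12 mg/L.
e^(−k_1 t) = e^(−0.432×0.7070) = 0.7368; e^(−k_r t) = e^(−0.346×0.7070) = 0.7830.
D = -47.12 × (0.7368 − 0.7830) + 3.91 × 0.7830 = 2.176 + 3.062 = 5.238 mg/L.
DO = C_s − D = 8.19 − 5.238 = 2.952 mg/L.

DO ≈ 2.95 mg/L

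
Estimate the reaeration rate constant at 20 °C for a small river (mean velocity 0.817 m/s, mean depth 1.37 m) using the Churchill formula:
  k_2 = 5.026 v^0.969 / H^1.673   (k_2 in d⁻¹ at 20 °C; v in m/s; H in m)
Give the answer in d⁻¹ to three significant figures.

k_2 ≈ 2.44 d⁻¹

k_2 = 5.026 × 0.817^0.969 / 1.37^1.673 = 5.026 × 0.8221 / 1.693 = 2.440 d⁻¹.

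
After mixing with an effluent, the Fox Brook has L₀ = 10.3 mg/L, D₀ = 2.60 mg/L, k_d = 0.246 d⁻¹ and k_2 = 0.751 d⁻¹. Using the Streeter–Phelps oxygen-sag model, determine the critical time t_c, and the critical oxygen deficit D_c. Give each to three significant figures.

At the critical point dD/dt = 0, so k_d L₀ e^(−k_d t) = k_2 D. Substituting D(t) from the Streeter–Phelps equation and solving for t gives
t_c = ln[(k_2/k_d)(1 − D₀(k_2−k_d)/(k_d L₀))] / (k_2−k_d).
Here k_2−k_d = 0.5050 d⁻¹ and 1 − D₀(k_2−k_d)/(k_d L₀) = 1 − 2.60×0.5050/(0.246×10.3) = 0.4818, so
t_c = ln(3.053 × 0.4818) / 0.5050 = 0.3859 / 0.5050 = 0.7641 d.
D_c = (k_d/k_2) L₀ e^(−k_d t_c) = (0.246/0.751) × 10.3 × e^(−0.246×0.7641) = 0.3276 × 10.3 × 0.8286 = 2.796 mg/L.

t_c ≈ 0.764 d; D_c ≈ 2.80 mg/L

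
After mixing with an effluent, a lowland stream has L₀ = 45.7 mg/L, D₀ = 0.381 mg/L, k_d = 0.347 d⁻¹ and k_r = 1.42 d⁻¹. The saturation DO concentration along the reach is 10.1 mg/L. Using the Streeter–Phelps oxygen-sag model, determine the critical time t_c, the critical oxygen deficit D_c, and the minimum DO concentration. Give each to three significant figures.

t_c = [1/(k_r−k_d)] ln[(k_r/k_d)(1 − D₀(k_r−k_d)/(k_d L₀))]
= [1/(1.42−0.347)] ln[(1.42/0.347)(1 − 0.381×1.073/(0.347×45.7))]
= (1/1.073) ln[4.092 × 0.9742] = 0.9320 × ln(3.987) = 0.9320 × 1.383 = 1.289 d.
D_c = (k_d/k_r) L₀ e^(−k_d t_c) = (0.347/1.42) × 45.7 × e^(−0.347×1.289) = 0.2444 × 45.7 × 0.6394 = 7.140 mg/L.
Minimum DO = C_s − D_c = 10.1 − 7.140 = 2.960 mg/L.

t_c ≈ 1.29 d; D_c ≈ 7.14 mg/L; min DO ≈ 2.96 mg/L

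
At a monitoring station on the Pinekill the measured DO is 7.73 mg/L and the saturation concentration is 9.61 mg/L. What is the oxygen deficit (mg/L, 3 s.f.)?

D = C_s − C = 9.61 − 7.73 = 1.88 mg/L.

D ≈ 1.88 mg/L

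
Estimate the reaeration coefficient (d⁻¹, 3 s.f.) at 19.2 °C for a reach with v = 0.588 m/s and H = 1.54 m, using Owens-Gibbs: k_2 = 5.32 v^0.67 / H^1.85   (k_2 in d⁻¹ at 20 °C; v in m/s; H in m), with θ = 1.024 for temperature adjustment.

k_2 ≈ 1.65 d⁻¹

k_2(20) = 5.32 × 0.588^0.67 / 1.54^1.85 = 5.32 × 0.7006 / 2.223 = 1.677 d⁻¹.
k_2(19.2) = 1.677 × 1.024^(19.2−20) = 1.677 × 0.9812 = 1.645 d⁻¹.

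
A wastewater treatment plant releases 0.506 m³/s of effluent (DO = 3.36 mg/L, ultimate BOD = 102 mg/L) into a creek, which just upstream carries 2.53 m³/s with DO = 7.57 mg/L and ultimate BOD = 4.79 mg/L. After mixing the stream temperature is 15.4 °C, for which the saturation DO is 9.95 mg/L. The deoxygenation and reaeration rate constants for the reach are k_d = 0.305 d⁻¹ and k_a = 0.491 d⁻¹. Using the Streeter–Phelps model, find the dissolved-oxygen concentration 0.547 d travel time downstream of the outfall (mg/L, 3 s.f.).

Mixed DO = (2.53×7.57 + 0.506×3.36)/(2.53+0.506) = 20.85/3.036 = 6.868 mg/L.
Mixed L₀ = (2.53×4.79 + 0.506×102)/(3.036) = 63.73/3.036 = 20.99 mg/L.
Initial deficit D₀ = C_s − DO₀ = 9.95 − 6.868 = 3.082 mg/L.
D(0.547) = [0.305×20.99/(0.491−0.305)](e^(−0.305×0.547) − e^(−0.491×0.547)) + 3.082 e^(−0.491×0.547)
= 34.42 × (0.8463 − 0.7645) + 3.082 × 0.7645 = 5.174 mg/L.
DO = 9.95 − 5.174 = 4.776 mg/L.

DO ≈ 4.78 mg/L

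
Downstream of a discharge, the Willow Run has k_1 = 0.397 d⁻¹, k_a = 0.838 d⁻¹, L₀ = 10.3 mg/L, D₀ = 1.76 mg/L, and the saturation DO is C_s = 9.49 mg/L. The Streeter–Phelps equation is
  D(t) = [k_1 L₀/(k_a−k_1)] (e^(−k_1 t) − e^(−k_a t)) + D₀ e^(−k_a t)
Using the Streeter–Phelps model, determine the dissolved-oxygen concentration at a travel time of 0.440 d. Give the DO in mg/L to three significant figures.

DO ≈ 6.90 mg/L

k_1 L₀/(k_a−k_1) = 0.397×10.3/(0.838−0.397) = 4.089/0.4410 = 9.272 mg/L.
e^(−k_1 t) = e^(−0.397×0.4400) = 0.8397; e^(−k_a t) = e^(−0.838×0.4400) = 0.6916.
D = 9.272 × (0.8397 − 0.6916) + 1.76 × 0.6916 = 1.373 + 1.217 = 2.591 mg/L.
DO = C_s − D = 9.49 − 2.591 = 6.899 mg/L.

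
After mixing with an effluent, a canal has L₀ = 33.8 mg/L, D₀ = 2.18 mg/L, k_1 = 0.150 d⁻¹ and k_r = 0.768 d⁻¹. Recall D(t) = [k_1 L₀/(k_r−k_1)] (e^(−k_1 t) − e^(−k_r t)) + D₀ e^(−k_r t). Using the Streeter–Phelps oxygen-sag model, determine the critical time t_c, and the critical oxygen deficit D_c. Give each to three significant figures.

t_c ≈ 2.14 d; D_c ≈ 4.79 mg/L

t_c = [1/(k_r−k_1)] ln[(k_r/k_1)(1 − D₀(k_r−k_1)/(k_1 L₀))]
= [1/(0.768−0.150)] ln[(0.768/0.150)(1 − 2.18×0.6180/(0.150×33.8))]
= (1/0.6180) ln[5.120 × 0.7343] = 1.618 × ln(3.759) = 1.618 × 1.324 = 2.143 d.
D_c = (k_1/k_r) L₀ e^(−k_1 t_c) = (0.150/0.768) × 33.8 × e^(−0.150×2.143) = 0.1953 × 33.8 × 0.7251 = 4.787 mg/L.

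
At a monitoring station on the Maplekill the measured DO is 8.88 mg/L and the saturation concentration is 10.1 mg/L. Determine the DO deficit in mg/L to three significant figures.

D ≈ 1.22 mg/L

D = C_s − C = 10.1 − 8.88 = 1.22 mg/L.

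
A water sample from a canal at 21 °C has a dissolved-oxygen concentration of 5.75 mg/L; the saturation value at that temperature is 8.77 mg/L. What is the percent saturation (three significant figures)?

% saturation = C/C_s × 100 = 5.75/8.77 × 100 = 65.6 %.

65.6 % saturation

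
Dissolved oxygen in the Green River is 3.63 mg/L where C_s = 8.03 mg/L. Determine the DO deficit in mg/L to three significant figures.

D = C_s − C = 8.03 − 3.63 = 4.40 mg/L.

D ≈ 4.40 mg/L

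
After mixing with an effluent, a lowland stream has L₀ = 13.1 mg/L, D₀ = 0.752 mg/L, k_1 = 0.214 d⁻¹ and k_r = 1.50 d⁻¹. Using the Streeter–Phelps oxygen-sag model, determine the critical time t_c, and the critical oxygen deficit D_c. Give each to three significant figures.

With k_r/k_1 = 7.009 and 1 − D₀(k_r−k_1)/(k_1 L₀) = 0.6550,
t_c = ln(7.009 × 0.6550) / (1.50 − 0.214) = ln(4.591) / 1.286 = 1.524/1.286 = 1.185 d.
L(t_c) = L₀ e^(−k_1 t_c) = 13.1 × 0.7760 = 10.17 mg/L, and at the critical point k_r D_c = k_1 L, so D_c = (0.214/1.50) × 10.17 = 1.450 mg/L.

t_c ≈ 1.19 d; D_c ≈ 1.45 mg/L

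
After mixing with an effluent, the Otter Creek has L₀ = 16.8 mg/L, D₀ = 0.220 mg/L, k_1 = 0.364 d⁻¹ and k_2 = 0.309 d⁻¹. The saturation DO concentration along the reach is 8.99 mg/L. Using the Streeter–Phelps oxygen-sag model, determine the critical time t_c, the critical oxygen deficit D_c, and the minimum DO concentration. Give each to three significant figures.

t_c ≈ 2.94 d; D_c ≈ 6.78 mg/L; min DO ≈ 2.21 mg/L

At the critical point dD/dt = 0, so k_1 L₀ e^(−k_1 t) = k_2 D. Substituting D(t) from the Streeter–Phelps equation and solving for t gives
t_c = ln[(k_2/k_1)(1 − D₀(k_2−k_1)/(k_1 L₀))] / (k_2−k_1).
Here k_2−k_1 = -0.05500 d⁻¹ and 1 − D₀(k_2−k_1)/(k_1 L₀) = 1 − 0.220×-0.05500/(0.364×16.8) = 1.002, so
t_c = ln(0.8489 × 1.002) / -0.05500 = -0.1618 / -0.05500 = 2.942 d.
L(t_c) = L₀ e^(−k_1 t_c) = 16.8 × 0.3426 = 5.756 mg/L, and at the critical point k_2 D_c = k_1 L, so D_c = (0.364/0.309) × 5.756 = 6.781 mg/L.
Minimum DO = C_s − D_c = 8.99 − 6.781 = 2.209 mg/L.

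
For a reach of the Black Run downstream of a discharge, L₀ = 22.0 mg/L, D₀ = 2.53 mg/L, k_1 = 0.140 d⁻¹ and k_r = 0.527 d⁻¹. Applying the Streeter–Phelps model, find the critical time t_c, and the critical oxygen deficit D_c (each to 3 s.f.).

At the critical point dD/dt = 0, so k_1 L₀ e^(−k_1 t) = k_r D. Substituting D(t) from the Streeter–Phelps equation and solving for t gives
t_c = ln[(k_r/k_1)(1 − D₀(k_r−k_1)/(k_1 L₀))] / (k_r−k_1).
Here k_r−k_1 = 0.3870 d⁻¹ and 1 − D₀(k_r−k_1)/(k_1 L₀) = 1 − 2.53×0.3870/(0.140×22.0) = 0.6821, so
t_c = ln(3.764 × 0.6821) / 0.3870 = 0.9430 / 0.3870 = 2.437 d.
L(t_c) = L₀ e^(−k_1 t_c) = 22.0 × 0.7110 = 15.64 mg/L, and at the critical point k_r D_c = k_1 L, so D_c = (0.140/0.527) × 15.64 = 4.155 mg/L.

t_c ≈ 2.44 d; D_c ≈ 4.16 mg/L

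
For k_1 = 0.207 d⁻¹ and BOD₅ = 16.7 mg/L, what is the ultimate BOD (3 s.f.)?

L₀ ≈ 25.9 mg/L

BOD₅ = L₀(1 − e^(−5k_1)) ⇒ L₀ = BOD₅ / (1 − e^(−5×0.207))
= 16.7 / (1 − 0.3552) = 16.7 / 0.6448 = 25.90 mg/L.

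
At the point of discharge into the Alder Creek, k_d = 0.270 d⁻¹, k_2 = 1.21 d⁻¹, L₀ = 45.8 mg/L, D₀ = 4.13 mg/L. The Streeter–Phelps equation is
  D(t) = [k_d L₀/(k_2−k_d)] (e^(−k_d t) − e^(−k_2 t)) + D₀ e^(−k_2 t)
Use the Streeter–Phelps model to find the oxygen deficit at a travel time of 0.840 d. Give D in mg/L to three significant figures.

D ≈ 7.22 mg/L

k_d L₀/(k_2−k_d) = 0.270×45.8/(1.21−0.270) = 12.37/0.9400 = 13.16 mg/L.
e^(−k_d t) = e^(−0.270×0.8400) = 0.7971; e^(−k_2 t) = e^(−1.21×0.8400) = 0.3619.
D = 13.16 × (0.7971 − 0.3619) + 4.13 × 0.3619 = 5.725 + 1.495 = 7.220 mg/L.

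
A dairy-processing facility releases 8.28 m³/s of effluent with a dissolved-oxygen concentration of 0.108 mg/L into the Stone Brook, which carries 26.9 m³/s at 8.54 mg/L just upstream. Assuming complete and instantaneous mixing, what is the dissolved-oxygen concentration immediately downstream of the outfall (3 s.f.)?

Flow-weighted mixing: C = (Q_r C_r + Q_w C_w)/(Q_r + Q_w)
= (26.9×8.54 + 8.28×0.108)/(26.9 + 8.28) = 230.6/35.18 = 6.555 mg/L.

6.56 mg/L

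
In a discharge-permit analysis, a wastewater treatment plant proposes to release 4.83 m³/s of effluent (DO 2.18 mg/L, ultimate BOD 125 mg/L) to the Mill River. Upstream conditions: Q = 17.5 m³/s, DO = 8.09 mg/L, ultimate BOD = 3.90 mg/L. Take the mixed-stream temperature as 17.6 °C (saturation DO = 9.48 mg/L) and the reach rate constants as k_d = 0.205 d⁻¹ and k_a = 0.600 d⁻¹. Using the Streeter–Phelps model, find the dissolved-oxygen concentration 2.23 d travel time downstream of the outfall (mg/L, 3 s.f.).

Mixed DO = (17.5×8.09 + 4.83×2.18)/(17.5+4.83) = 152.1/22.33 = 6.812 mg/L.
Mixed L₀ = (17.5×3.90 + 4.83×125)/(22.33) = 672.0/22.33 = 30.09 mg/L.
Initial deficit D₀ = C_s − DO₀ = 9.48 − 6.812 = 2.668 mg/L.
D(2.23) = [0.205×30.09/(0.600−0.205)](e^(−0.205×2.23) − e^(−0.600×2.23)) + 2.668 e^(−0.600×2.23)
= 15.62 × (0.6331 − 0.2624) + 2.668 × 0.2624 = 6.490 mg/L.
DO = 9.48 − 6.490 = 2.990 mg/L.

DO ≈ 2.99 mg/L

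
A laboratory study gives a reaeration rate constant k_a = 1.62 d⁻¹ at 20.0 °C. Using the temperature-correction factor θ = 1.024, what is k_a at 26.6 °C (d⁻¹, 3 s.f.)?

k_a ≈ 1.89 d⁻¹

k_a(T₂) = k_a(T₁) · θ^(T₂−T₁) = 1.62 × 1.024^(26.6−20.0)
= 1.62 × 1.024^6.60 = 1.62 × 1.169 = 1.895 d⁻¹.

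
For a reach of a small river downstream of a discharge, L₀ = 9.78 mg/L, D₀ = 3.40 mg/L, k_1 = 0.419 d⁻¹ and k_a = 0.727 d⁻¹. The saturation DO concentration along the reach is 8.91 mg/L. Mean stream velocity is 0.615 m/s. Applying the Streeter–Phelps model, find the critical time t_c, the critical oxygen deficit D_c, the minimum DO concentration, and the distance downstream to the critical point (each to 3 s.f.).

t_c ≈ 0.831 d; D_c ≈ 3.98 mg/L; min DO ≈ 4.93 mg/L; x_c ≈ 44.2 km

t_c = [1/(k_a−k_1)] ln[(k_a/k_1)(1 − D₀(k_a−k_1)/(k_1 L₀))]
= [1/(0.727−0.419)] ln[(0.727/0.419)(1 − 3.40×0.3080/(0.419×9.78))]
= (1/0.3080) ln[1.735 × 0.7444] = 3.247 × ln(1.292) = 3.247 × 0.2559 = 0.8310 d.
D_c = (k_1/k_a) L₀ e^(−k_1 t_c) = (0.419/0.727) × 9.78 × e^(−0.419×0.8310) = 0.5763 × 9.78 × 0.7060 = 3.979 mg/L.
Minimum DO = C_s − D_c = 8.91 − 3.979 = 4.931 mg/L.
x_c = v t_c = 0.615 m/s × 0.8310 d × 86400 s/d = 44160 m ≈ 44.2 km.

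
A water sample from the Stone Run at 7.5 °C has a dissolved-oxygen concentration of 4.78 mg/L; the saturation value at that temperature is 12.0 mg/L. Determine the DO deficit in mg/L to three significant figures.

D ≈ 7.22 mg/L

D = C_s − C = 12.0 − 4.78 = 7.22 mg/L.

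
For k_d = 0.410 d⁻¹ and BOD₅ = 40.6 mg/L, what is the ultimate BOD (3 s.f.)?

L₀ ≈ 46.6 mg/L

BOD₅ = L₀(1 − e^(−5k_d)) ⇒ L₀ = BOD₅ / (1 − e^(−5×0.410))
= 40.6 / (1 − 0.1287) = 40.6 / 0.8713 = 46.60 mg/L.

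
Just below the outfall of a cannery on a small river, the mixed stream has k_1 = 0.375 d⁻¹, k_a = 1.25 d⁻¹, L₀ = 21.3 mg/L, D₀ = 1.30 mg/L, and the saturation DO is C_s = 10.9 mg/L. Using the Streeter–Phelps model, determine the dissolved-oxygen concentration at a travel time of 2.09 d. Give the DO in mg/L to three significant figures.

k_1 L₀/(k_a−k_1) = 0.375×21.3/(1.25−0.375) = 7.988/0.8750 = 9.129 mg/L.
e^(−k_1 t) = e^(−0.375×2.090) = 0.4567; e^(−k_a t) = e^(−1.25×2.090) = 0.07335.
D = 9.129 × (0.4567 − 0.07335) + 1.30 × 0.07335 = 3.499 + 0.09536 = 3.595 mg/L.
DO = C_s − D = 10.9 − 3.595 = 7.305 mg/L.

DO ≈ 7.31 mg/L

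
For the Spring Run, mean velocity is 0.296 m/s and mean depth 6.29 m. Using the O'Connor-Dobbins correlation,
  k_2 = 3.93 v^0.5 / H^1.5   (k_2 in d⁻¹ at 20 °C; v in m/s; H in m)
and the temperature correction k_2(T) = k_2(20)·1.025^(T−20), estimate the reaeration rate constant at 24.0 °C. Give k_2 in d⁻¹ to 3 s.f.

k_2 ≈ 0.150 d⁻¹

k_2(20) = 3.93 × 0.296^0.5 / 6.29^1.5 = 3.93 × 0.5441 / 15.78 = 0.1355 d⁻¹.
k_2(24.0) = 0.1355 × 1.025^(24.0−20) = 0.1355 × 1.104 = 0.1496 d⁻¹.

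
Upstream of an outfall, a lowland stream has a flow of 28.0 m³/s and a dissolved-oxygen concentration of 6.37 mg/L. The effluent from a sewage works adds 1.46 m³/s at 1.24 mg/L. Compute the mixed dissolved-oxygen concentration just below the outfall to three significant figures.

Flow-weighted mixing: C = (Q_r C_r + Q_w C_w)/(Q_r + Q_w)
= (28.0×6.37 + 1.46×1.24)/(28.0 + 1.46) = 180.2/29.46 = 6.116 mg/L.

6.12 mg/L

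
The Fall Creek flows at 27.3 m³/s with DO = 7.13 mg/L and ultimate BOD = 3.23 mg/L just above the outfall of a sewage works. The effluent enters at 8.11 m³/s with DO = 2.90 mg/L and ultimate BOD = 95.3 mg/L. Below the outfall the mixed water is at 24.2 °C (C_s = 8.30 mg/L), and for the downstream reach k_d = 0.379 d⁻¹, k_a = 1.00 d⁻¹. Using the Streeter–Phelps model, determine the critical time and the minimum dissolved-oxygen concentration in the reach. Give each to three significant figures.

t_c ≈ 1.31 d; minimum DO ≈ 2.69 mg/L

Mixed DO = (27.3×7.13 + 8.11×2.90)/(27.3+8.11) = 218.2/35.41 = 6.161 mg/L.
Mixed L₀ = (27.3×3.23 + 8.11×95.3)/(35.41) = 861.1/35.41 = 24.32 mg/L.
Initial deficit D₀ = C_s − DO₀ = 8.30 − 6.161 = 2.139 mg/L.
t_c = (1/0.6210) ln[(1.00/0.379)(1 − 2.139×0.6210/(0.379×24.32))] = 1.610 × ln(2.258) = 1.312 d.
D_c = (0.379/1.00) × 24.32 × e^(−0.379×1.312) = 0.3790 × 24.32 × 0.6083 = 5.606 mg/L.
Minimum DO = 8.30 − 5.606 = 2.694 mg/L.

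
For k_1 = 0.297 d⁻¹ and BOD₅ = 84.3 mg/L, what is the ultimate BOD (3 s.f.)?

L₀ ≈ 109 mg/L

BOD₅ = L₀(1 − e^(−5k_1)) ⇒ L₀ = BOD₅ / (1 − e^(−5×0.297))
= 84.3 / (1 − 0.2265) = 84.3 / 0.7735 = 109.0 mg/L.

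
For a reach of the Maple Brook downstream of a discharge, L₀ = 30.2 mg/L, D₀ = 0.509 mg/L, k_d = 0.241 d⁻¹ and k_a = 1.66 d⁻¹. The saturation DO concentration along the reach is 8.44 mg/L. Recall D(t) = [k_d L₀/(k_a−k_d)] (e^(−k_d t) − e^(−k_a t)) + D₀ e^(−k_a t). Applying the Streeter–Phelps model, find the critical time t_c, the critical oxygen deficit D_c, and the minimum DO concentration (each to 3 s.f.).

t_c = [1/(k_a−k_d)] ln[(k_a/k_d)(1 − D₀(k_a−k_d)/(k_d L₀))]
= [1/(1.66−0.241)] ln[(1.66/0.241)(1 − 0.509×1.419/(0.241×30.2))]
= (1/1.419) ln[6.888 × 0.9008] = 0.7047 × ln(6.204) = 0.7047 × 1.825 = 1.286 d.
D_c = (k_d/k_a) L₀ e^(−k_d t_c) = (0.241/1.66) × 30.2 × e^(−0.241×1.286) = 0.1452 × 30.2 × 0.7334 = 3.216 mg/L.
Minimum DO = C_s − D_c = 8.44 − 3.216 = 5.224 mg/L.

t_c ≈ 1.29 d; D_c ≈ 3.22 mg/L; min DO ≈ 5.22 mg/L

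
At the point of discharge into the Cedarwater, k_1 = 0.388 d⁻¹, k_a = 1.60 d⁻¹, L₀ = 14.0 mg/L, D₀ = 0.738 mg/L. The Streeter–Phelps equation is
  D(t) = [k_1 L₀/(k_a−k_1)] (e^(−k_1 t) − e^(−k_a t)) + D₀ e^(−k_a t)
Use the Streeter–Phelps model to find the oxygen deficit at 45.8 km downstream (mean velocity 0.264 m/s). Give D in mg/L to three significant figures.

D ≈ 1.91 mg/L

Travel time t = x/v = 45.8 km / (0.264 m/s) = 45800 m / 0.264 m/s = 173500 s = 2.008 d.
k_1 L₀/(k_a−k_1) = 0.388×14.0/(1.60−0.388) = 5.432/1.212 = 4.482 mg/L.
e^(−k_1 t) = e^(−0.388×2.008) = 0.4588; e^(−k_a t) = e^(−1.60×2.008) = 0.04025.
D = 4.482 × (0.4588 − 0.04025) + 0.738 × 0.04025 = 1.876 + 0.02970 = 1.906 mg/L.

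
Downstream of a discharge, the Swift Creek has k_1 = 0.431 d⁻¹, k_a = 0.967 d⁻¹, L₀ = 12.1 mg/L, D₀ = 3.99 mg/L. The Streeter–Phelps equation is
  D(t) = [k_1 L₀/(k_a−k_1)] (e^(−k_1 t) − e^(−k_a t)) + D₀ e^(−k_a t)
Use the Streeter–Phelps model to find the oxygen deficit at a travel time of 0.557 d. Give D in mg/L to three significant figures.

k_1 L₀/(k_a−k_1) = 0.431×12.1/(0.967−0.431) = 5.215/0.5360 = 9.730 mg/L.
e^(−k_1 t) = e^(−0.431×0.5570) = 0.7866; e^(−k_a t) = e^(−0.967×0.5570) = 0.5836.
D = 9.730 × (0.7866 − 0.5836) + 3.99 × 0.5836 = 1.975 + 2.328 = 4.304 mg/L.

D ≈ 4.30 mg/L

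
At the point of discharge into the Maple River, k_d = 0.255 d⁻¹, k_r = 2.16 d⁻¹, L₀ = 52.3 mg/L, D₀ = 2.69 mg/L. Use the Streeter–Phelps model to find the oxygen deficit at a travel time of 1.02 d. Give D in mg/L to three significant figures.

k_d L₀/(k_r−k_d) = 0.255×52.3/(2.16−0.255) = 13.34/1.905 = 7.001 mg/L.
e^(−k_d t) = e^(−0.255×1.020) = 0.7710; e^(−k_r t) = e^(−2.16×1.020) = 0.1104.
D = 7.001 × (0.7710 − 0.1104) + 2.69 × 0.1104 = 4.624 + 0.2971 = 4.921 mg/L.

D ≈ 4.92 mg/L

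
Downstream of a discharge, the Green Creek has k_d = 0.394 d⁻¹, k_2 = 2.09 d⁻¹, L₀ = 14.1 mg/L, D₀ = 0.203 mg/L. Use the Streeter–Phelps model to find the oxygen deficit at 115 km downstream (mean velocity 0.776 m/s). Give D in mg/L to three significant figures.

D ≈ 1.58 mg/L

Travel time t = x/v = 115 km / (0.776 m/s) = 115000 m / 0.776 m/s = 148200 s = 1.715 d.
k_d L₀/(k_2−k_d) = 0.394×14.1/(2.09−0.394) = 5.555/1.696 = 3.276 mg/L.
e^(−k_d t) = e^(−0.394×1.715) = 0.5087; e^(−k_2 t) = e^(−2.09×1.715) = 0.02774.
D = 3.276 × (0.5087 − 0.02774) + 0.203 × 0.02774 = 1.576 + 0.005631 = 1.581 mg/L.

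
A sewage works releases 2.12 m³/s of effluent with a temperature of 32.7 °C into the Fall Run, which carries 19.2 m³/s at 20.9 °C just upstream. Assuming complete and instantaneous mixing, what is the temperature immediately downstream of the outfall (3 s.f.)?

22.1 °C

Flow-weighted mixing: C = (Q_r C_r + Q_w C_w)/(Q_r + Q_w)
= (19.2×20.9 + 2.12×32.7)/(19.2 + 2.12) = 470.6/21.32 = 22.07 °C.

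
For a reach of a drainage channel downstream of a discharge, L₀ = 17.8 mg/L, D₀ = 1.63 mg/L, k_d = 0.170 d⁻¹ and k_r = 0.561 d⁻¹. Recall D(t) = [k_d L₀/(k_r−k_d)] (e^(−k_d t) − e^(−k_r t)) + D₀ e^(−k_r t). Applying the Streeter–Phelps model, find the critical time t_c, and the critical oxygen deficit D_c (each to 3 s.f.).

t_c ≈ 2.45 d; D_c ≈ 3.56 mg/L

At the critical point dD/dt = 0, so k_d L₀ e^(−k_d t) = k_r D. Substituting D(t) from the Streeter–Phelps equation and solving for t gives
t_c = ln[(k_r/k_d)(1 − D₀(k_r−k_d)/(k_d L₀))] / (k_r−k_d).
Here k_r−k_d = 0.3910 d⁻¹ and 1 − D₀(k_r−k_d)/(k_d L₀) = 1 − 1.63×0.3910/(0.170×17.8) = 0.7894, so
t_c = ln(3.300 × 0.7894) / 0.3910 = 0.9574 / 0.3910 = 2.449 d.
D_c = (k_d/k_r) L₀ e^(−k_d t_c) = (0.170/0.561) × 17.8 × e^(−0.170×2.449) = 0.3030 × 17.8 × 0.6595 = 3.557 mg/L.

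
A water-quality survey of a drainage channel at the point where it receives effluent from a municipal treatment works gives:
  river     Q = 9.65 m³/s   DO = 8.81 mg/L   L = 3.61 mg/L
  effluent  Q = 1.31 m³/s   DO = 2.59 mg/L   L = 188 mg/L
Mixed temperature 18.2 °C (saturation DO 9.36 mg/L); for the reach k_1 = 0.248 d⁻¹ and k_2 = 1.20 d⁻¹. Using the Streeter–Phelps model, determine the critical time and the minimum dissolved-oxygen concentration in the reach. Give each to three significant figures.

Mixed DO = (9.65×8.81 + 1.31×2.59)/(9.65+1.31) = 88.41/10.96 = 8.067 mg/L.
Mixed L₀ = (9.65×3.61 + 1.31×188)/(10.96) = 281.1/10.96 = 25.65 mg/L.
Initial deficit D₀ = C_s − DO₀ = 9.36 − 8.067 = 1.293 mg/L.
t_c = (1/0.9520) ln[(1.20/0.248)(1 − 1.293×0.9520/(0.248×25.65))] = 1.050 × ln(3.902) = 1.430 d.
D_c = (0.248/1.20) × 25.65 × e^(−0.248×1.430) = 0.2067 × 25.65 × 0.7014 = 3.718 mg/L.
Minimum DO = 9.36 − 3.718 = 5.642 mg/L.

t_c ≈ 1.43 d; minimum DO ≈ 5.64 mg/L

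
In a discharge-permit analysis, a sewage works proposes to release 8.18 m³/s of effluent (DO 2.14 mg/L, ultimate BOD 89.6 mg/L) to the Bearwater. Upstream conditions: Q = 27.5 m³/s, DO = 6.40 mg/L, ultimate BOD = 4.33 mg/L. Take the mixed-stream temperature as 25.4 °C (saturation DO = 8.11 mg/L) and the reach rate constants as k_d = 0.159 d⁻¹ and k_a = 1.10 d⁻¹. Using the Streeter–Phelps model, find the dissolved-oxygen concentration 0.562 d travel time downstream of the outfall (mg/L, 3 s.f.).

Mixed DO = (27.5×6.40 + 8.18×2.14)/(27.5+8.18) = 193.5/35.68 = 5.423 mg/L.
Mixed L₀ = (27.5×4.33 + 8.18×89.6)/(35.68) = 852.0/35.68 = 23.88 mg/L.
Initial deficit D₀ = C_s − DO₀ = 8.11 − 5.423 = 2.687 mg/L.
D(0.562) = [0.159×23.88/(1.10−0.159)](e^(−0.159×0.562) − e^(−1.10×0.562)) + 2.687 e^(−1.10×0.562)
= 4.035 × (0.9145 − 0.5389) + 2.687 × 0.5389 = 2.963 mg/L.
DO = 8.11 − 2.963 = 5.147 mg/L.

DO ≈ 5.15 mg/L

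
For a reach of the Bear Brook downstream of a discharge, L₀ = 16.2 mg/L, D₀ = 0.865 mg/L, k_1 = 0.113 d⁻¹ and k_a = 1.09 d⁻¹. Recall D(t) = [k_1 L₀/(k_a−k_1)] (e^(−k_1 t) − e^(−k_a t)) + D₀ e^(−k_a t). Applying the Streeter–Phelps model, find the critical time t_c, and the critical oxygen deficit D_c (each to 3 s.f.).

t_c ≈ 1.69 d; D_c ≈ 1.39 mg/L

At the critical point dD/dt = 0, so k_1 L₀ e^(−k_1 t) = k_a D. Substituting D(t) from the Streeter–Phelps equation and solving for t gives
t_c = ln[(k_a/k_1)(1 − D₀(k_a−k_1)/(k_1 L₀))] / (k_a−k_1).
Here k_a−k_1 = 0.9770 d⁻¹ and 1 − D₀(k_a−k_1)/(k_1 L₀) = 1 − 0.865×0.9770/(0.113×16.2) = 0.5383, so
t_c = ln(9.646 × 0.5383) / 0.9770 = 1.647 / 0.9770 = 1.686 d.
L(t_c) = L₀ e^(−k_1 t_c) = 16.2 × 0.8265 = 13.39 mg/L, and at the critical point k_a D_c = k_1 L, so D_c = (0.113/1.09) × 13.39 = 1.388 mg/L.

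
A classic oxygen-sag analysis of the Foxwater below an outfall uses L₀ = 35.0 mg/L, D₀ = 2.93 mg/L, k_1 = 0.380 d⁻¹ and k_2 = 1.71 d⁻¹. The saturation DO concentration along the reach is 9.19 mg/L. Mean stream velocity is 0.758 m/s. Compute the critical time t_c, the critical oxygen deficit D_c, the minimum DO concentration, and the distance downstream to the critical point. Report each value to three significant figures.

With k_2/k_1 = 4.500 and 1 − D₀(k_2−k_1)/(k_1 L₀) = 0.7070,
t_c = ln(4.500 × 0.7070) / (1.71 − 0.380) = ln(3.181) / 1.330 = 1.157/1.330 = 0.8702 d.
L(t_c) = L₀ e^(−k_1 t_c) = 35.0 × 0.7184 = 25.15 mg/L, and at the critical point k_2 D_c = k_1 L, so D_c = (0.380/1.71) × 25.15 = 5.588 mg/L.
Minimum DO = C_s − D_c = 9.19 − 5.588 = 3.602 mg/L.
x_c = v t_c = 0.758 m/s × 0.8702 d × 86400 s/d = 56990 m ≈ 57.0 km.

t_c ≈ 0.870 d; D_c ≈ 5.59 mg/L; min DO ≈ 3.60 mg/L; x_c ≈ 57.0 km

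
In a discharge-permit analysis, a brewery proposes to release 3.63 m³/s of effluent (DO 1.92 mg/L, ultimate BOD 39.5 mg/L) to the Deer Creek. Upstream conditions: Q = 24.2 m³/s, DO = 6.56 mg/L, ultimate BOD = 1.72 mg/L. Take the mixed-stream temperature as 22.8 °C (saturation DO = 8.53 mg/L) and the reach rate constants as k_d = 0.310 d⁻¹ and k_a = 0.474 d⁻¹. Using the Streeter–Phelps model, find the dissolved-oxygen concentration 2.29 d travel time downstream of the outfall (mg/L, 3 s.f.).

Mixed DO = (24.2×6.56 + 3.63×1.92)/(24.2+3.63) = 165.7/27.83 = 5.955 mg/L.
Mixed L₀ = (24.2×1.72 + 3.63×39.5)/(27.83) = 185.0/27.83 = 6.648 mg/L.
Initial deficit D₀ = C_s − DO₀ = 8.53 − 5.955 = 2.575 mg/L.
D(2.29) = [0.310×6.648/(0.474−0.310)](e^(−0.310×2.29) − e^(−0.474×2.29)) + 2.575 e^(−0.474×2.29)
= 12.57 × (0.4917 − 0.3377) + 2.575 × 0.3377 = 2.804 mg/L.
DO = 8.53 − 2.804 = 5.726 mg/L.

DO ≈ 5.73 mg/L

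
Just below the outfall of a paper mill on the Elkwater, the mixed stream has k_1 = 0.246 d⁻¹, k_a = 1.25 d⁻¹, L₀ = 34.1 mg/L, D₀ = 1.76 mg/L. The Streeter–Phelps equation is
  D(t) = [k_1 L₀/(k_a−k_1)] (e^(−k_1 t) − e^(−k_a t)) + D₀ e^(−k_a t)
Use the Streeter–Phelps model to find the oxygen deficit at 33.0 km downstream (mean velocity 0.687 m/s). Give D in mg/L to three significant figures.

Travel time t = x/v = 33.0 km / (0.687 m/s) = 33000 m / 0.687 m/s = 48030 s = 0.5560 d.
k_1 L₀/(k_a−k_1) = 0.246×34.1/(1.25−0.246) = 8.389/1.004 = 8.355 mg/L.
e^(−k_1 t) = e^(−0.246×0.5560) = 0.8722; e^(−k_a t) = e^(−1.25×0.5560) = 0.4991.
D = 8.355 × (0.8722 − 0.4991) + 1.76 × 0.4991 = 3.117 + 0.8784 = 3.996 mg/L.

D ≈ 4.00 mg/L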